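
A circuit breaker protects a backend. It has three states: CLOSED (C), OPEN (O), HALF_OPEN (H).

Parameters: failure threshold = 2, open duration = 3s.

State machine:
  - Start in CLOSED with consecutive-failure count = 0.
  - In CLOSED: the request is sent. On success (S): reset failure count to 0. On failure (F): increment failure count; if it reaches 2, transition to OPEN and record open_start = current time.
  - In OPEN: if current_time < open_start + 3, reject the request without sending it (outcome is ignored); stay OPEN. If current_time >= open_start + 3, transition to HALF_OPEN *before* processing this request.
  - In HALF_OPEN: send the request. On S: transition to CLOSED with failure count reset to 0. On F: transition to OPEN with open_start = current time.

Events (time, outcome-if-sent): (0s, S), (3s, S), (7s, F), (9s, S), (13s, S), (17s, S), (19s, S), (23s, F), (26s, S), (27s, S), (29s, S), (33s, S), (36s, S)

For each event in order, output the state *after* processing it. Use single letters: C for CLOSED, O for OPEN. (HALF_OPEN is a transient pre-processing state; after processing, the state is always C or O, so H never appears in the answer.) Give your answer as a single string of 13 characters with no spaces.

State after each event:
  event#1 t=0s outcome=S: state=CLOSED
  event#2 t=3s outcome=S: state=CLOSED
  event#3 t=7s outcome=F: state=CLOSED
  event#4 t=9s outcome=S: state=CLOSED
  event#5 t=13s outcome=S: state=CLOSED
  event#6 t=17s outcome=S: state=CLOSED
  event#7 t=19s outcome=S: state=CLOSED
  event#8 t=23s outcome=F: state=CLOSED
  event#9 t=26s outcome=S: state=CLOSED
  event#10 t=27s outcome=S: state=CLOSED
  event#11 t=29s outcome=S: state=CLOSED
  event#12 t=33s outcome=S: state=CLOSED
  event#13 t=36s outcome=S: state=CLOSED

Answer: CCCCCCCCCCCCC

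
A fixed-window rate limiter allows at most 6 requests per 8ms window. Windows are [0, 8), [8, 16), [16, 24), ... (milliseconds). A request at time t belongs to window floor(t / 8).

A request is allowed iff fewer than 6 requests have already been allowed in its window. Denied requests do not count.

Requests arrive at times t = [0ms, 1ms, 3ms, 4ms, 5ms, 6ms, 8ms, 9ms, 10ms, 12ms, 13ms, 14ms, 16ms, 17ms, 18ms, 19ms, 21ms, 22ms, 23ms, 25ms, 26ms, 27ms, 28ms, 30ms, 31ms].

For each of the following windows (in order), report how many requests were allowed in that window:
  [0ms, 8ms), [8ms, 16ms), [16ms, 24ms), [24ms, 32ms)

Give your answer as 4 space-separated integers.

Answer: 6 6 6 6

Derivation:
Processing requests:
  req#1 t=0ms (window 0): ALLOW
  req#2 t=1ms (window 0): ALLOW
  req#3 t=3ms (window 0): ALLOW
  req#4 t=4ms (window 0): ALLOW
  req#5 t=5ms (window 0): ALLOW
  req#6 t=6ms (window 0): ALLOW
  req#7 t=8ms (window 1): ALLOW
  req#8 t=9ms (window 1): ALLOW
  req#9 t=10ms (window 1): ALLOW
  req#10 t=12ms (window 1): ALLOW
  req#11 t=13ms (window 1): ALLOW
  req#12 t=14ms (window 1): ALLOW
  req#13 t=16ms (window 2): ALLOW
  req#14 t=17ms (window 2): ALLOW
  req#15 t=18ms (window 2): ALLOW
  req#16 t=19ms (window 2): ALLOW
  req#17 t=21ms (window 2): ALLOW
  req#18 t=22ms (window 2): ALLOW
  req#19 t=23ms (window 2): DENY
  req#20 t=25ms (window 3): ALLOW
  req#21 t=26ms (window 3): ALLOW
  req#22 t=27ms (window 3): ALLOW
  req#23 t=28ms (window 3): ALLOW
  req#24 t=30ms (window 3): ALLOW
  req#25 t=31ms (window 3): ALLOW

Allowed counts by window: 6 6 6 6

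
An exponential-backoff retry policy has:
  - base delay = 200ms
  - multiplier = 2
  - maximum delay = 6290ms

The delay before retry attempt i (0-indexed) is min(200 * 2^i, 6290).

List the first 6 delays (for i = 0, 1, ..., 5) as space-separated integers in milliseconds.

Computing each delay:
  i=0: min(200*2^0, 6290) = 200
  i=1: min(200*2^1, 6290) = 400
  i=2: min(200*2^2, 6290) = 800
  i=3: min(200*2^3, 6290) = 1600
  i=4: min(200*2^4, 6290) = 3200
  i=5: min(200*2^5, 6290) = 6290

Answer: 200 400 800 1600 3200 6290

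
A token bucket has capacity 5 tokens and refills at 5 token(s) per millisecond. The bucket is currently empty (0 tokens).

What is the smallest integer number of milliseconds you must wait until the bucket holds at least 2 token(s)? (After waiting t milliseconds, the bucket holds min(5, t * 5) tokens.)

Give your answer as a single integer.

Answer: 1

Derivation:
Need t * 5 >= 2, so t >= 2/5.
Smallest integer t = ceil(2/5) = 1.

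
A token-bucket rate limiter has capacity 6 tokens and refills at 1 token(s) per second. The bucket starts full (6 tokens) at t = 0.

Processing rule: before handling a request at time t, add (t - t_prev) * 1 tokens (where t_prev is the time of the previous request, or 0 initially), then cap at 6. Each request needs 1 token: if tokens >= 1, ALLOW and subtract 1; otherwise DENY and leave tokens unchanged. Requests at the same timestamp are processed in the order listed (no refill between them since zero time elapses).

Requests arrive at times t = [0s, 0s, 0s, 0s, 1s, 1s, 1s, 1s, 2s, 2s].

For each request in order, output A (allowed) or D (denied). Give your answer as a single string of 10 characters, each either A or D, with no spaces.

Simulating step by step:
  req#1 t=0s: ALLOW
  req#2 t=0s: ALLOW
  req#3 t=0s: ALLOW
  req#4 t=0s: ALLOW
  req#5 t=1s: ALLOW
  req#6 t=1s: ALLOW
  req#7 t=1s: ALLOW
  req#8 t=1s: DENY
  req#9 t=2s: ALLOW
  req#10 t=2s: DENY

Answer: AAAAAAADAD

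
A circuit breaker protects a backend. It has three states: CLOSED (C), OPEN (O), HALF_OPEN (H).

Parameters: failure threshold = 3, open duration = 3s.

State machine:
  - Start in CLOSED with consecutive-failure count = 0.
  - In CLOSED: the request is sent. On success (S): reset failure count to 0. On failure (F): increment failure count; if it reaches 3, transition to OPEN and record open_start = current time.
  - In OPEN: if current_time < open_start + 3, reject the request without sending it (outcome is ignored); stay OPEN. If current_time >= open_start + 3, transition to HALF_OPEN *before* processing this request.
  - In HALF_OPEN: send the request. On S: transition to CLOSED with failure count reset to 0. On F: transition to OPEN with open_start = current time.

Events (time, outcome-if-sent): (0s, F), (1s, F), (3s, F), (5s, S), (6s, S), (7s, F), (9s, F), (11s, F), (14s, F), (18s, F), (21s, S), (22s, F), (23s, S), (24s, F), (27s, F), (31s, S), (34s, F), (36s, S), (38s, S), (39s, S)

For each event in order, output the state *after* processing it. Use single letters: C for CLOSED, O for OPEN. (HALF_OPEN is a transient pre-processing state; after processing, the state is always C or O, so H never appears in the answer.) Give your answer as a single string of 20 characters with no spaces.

Answer: CCOOCCCOOOCCCCCCCCCC

Derivation:
State after each event:
  event#1 t=0s outcome=F: state=CLOSED
  event#2 t=1s outcome=F: state=CLOSED
  event#3 t=3s outcome=F: state=OPEN
  event#4 t=5s outcome=S: state=OPEN
  event#5 t=6s outcome=S: state=CLOSED
  event#6 t=7s outcome=F: state=CLOSED
  event#7 t=9s outcome=F: state=CLOSED
  event#8 t=11s outcome=F: state=OPEN
  event#9 t=14s outcome=F: state=OPEN
  event#10 t=18s outcome=F: state=OPEN
  event#11 t=21s outcome=S: state=CLOSED
  event#12 t=22s outcome=F: state=CLOSED
  event#13 t=23s outcome=S: state=CLOSED
  event#14 t=24s outcome=F: state=CLOSED
  event#15 t=27s outcome=F: state=CLOSED
  event#16 t=31s outcome=S: state=CLOSED
  event#17 t=34s outcome=F: state=CLOSED
  event#18 t=36s outcome=S: state=CLOSED
  event#19 t=38s outcome=S: state=CLOSED
  event#20 t=39s outcome=S: state=CLOSED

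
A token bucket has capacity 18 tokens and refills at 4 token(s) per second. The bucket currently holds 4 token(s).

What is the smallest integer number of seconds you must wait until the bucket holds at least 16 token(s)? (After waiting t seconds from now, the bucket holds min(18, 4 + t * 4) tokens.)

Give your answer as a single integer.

Need 4 + t * 4 >= 16, so t >= 12/4.
Smallest integer t = ceil(12/4) = 3.

Answer: 3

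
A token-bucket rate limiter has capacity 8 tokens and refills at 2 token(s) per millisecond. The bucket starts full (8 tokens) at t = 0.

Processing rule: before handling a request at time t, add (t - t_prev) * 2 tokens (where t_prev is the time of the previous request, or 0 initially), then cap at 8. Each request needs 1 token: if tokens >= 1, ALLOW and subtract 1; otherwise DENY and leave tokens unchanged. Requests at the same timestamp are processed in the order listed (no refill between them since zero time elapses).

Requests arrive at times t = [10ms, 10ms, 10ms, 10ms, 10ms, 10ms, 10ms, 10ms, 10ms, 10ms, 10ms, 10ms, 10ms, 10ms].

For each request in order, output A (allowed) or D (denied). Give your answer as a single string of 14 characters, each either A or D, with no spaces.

Simulating step by step:
  req#1 t=10ms: ALLOW
  req#2 t=10ms: ALLOW
  req#3 t=10ms: ALLOW
  req#4 t=10ms: ALLOW
  req#5 t=10ms: ALLOW
  req#6 t=10ms: ALLOW
  req#7 t=10ms: ALLOW
  req#8 t=10ms: ALLOW
  req#9 t=10ms: DENY
  req#10 t=10ms: DENY
  req#11 t=10ms: DENY
  req#12 t=10ms: DENY
  req#13 t=10ms: DENY
  req#14 t=10ms: DENY

Answer: AAAAAAAADDDDDD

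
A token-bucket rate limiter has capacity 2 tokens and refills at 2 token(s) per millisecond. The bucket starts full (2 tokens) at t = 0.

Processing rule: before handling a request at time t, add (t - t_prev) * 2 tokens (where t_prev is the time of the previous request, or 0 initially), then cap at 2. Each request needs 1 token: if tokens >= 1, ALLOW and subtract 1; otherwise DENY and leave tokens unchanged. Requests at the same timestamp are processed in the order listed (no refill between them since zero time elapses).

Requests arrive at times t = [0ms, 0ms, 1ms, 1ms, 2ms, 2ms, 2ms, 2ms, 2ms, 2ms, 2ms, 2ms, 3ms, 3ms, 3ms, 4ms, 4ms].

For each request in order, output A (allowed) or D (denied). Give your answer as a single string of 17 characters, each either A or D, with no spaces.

Simulating step by step:
  req#1 t=0ms: ALLOW
  req#2 t=0ms: ALLOW
  req#3 t=1ms: ALLOW
  req#4 t=1ms: ALLOW
  req#5 t=2ms: ALLOW
  req#6 t=2ms: ALLOW
  req#7 t=2ms: DENY
  req#8 t=2ms: DENY
  req#9 t=2ms: DENY
  req#10 t=2ms: DENY
  req#11 t=2ms: DENY
  req#12 t=2ms: DENY
  req#13 t=3ms: ALLOW
  req#14 t=3ms: ALLOW
  req#15 t=3ms: DENY
  req#16 t=4ms: ALLOW
  req#17 t=4ms: ALLOW

Answer: AAAAAADDDDDDAADAA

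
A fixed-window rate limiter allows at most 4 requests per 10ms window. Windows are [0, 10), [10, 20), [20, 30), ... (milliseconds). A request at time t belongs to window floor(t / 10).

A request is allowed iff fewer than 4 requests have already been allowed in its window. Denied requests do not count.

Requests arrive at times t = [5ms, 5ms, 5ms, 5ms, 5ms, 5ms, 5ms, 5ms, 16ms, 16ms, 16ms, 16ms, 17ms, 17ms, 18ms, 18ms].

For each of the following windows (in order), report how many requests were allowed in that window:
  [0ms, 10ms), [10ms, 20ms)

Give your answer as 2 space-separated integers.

Answer: 4 4

Derivation:
Processing requests:
  req#1 t=5ms (window 0): ALLOW
  req#2 t=5ms (window 0): ALLOW
  req#3 t=5ms (window 0): ALLOW
  req#4 t=5ms (window 0): ALLOW
  req#5 t=5ms (window 0): DENY
  req#6 t=5ms (window 0): DENY
  req#7 t=5ms (window 0): DENY
  req#8 t=5ms (window 0): DENY
  req#9 t=16ms (window 1): ALLOW
  req#10 t=16ms (window 1): ALLOW
  req#11 t=16ms (window 1): ALLOW
  req#12 t=16ms (window 1): ALLOW
  req#13 t=17ms (window 1): DENY
  req#14 t=17ms (window 1): DENY
  req#15 t=18ms (window 1): DENY
  req#16 t=18ms (window 1): DENY

Allowed counts by window: 4 4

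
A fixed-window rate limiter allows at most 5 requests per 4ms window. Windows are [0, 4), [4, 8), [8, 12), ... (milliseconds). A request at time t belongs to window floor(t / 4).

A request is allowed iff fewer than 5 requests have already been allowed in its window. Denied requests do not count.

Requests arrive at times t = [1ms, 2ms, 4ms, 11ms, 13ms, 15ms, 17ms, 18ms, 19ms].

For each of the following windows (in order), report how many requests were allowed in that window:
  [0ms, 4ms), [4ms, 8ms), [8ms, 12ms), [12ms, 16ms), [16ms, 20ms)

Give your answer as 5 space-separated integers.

Processing requests:
  req#1 t=1ms (window 0): ALLOW
  req#2 t=2ms (window 0): ALLOW
  req#3 t=4ms (window 1): ALLOW
  req#4 t=11ms (window 2): ALLOW
  req#5 t=13ms (window 3): ALLOW
  req#6 t=15ms (window 3): ALLOW
  req#7 t=17ms (window 4): ALLOW
  req#8 t=18ms (window 4): ALLOW
  req#9 t=19ms (window 4): ALLOW

Allowed counts by window: 2 1 1 2 3

Answer: 2 1 1 2 3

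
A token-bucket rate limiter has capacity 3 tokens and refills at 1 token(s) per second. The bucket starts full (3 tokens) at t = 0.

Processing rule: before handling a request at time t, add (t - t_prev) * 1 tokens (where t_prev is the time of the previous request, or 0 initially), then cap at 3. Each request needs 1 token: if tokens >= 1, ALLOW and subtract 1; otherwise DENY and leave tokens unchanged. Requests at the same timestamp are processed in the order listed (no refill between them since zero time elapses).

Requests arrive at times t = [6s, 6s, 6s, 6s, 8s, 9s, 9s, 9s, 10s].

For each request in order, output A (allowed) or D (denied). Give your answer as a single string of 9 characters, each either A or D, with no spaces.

Answer: AAADAAADA

Derivation:
Simulating step by step:
  req#1 t=6s: ALLOW
  req#2 t=6s: ALLOW
  req#3 t=6s: ALLOW
  req#4 t=6s: DENY
  req#5 t=8s: ALLOW
  req#6 t=9s: ALLOW
  req#7 t=9s: ALLOW
  req#8 t=9s: DENY
  req#9 t=10s: ALLOW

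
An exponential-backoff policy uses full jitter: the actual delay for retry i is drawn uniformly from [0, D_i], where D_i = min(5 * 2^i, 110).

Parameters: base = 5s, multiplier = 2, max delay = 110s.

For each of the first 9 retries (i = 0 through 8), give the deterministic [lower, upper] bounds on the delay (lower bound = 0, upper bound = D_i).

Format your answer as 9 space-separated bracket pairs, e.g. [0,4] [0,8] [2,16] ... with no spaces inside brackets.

Answer: [0,5] [0,10] [0,20] [0,40] [0,80] [0,110] [0,110] [0,110] [0,110]

Derivation:
Computing bounds per retry:
  i=0: D_i=min(5*2^0,110)=5, bounds=[0,5]
  i=1: D_i=min(5*2^1,110)=10, bounds=[0,10]
  i=2: D_i=min(5*2^2,110)=20, bounds=[0,20]
  i=3: D_i=min(5*2^3,110)=40, bounds=[0,40]
  i=4: D_i=min(5*2^4,110)=80, bounds=[0,80]
  i=5: D_i=min(5*2^5,110)=110, bounds=[0,110]
  i=6: D_i=min(5*2^6,110)=110, bounds=[0,110]
  i=7: D_i=min(5*2^7,110)=110, bounds=[0,110]
  i=8: D_i=min(5*2^8,110)=110, bounds=[0,110]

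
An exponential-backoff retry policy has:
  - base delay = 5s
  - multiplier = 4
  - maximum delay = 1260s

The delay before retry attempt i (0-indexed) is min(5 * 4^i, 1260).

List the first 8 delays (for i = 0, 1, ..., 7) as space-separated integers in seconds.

Answer: 5 20 80 320 1260 1260 1260 1260

Derivation:
Computing each delay:
  i=0: min(5*4^0, 1260) = 5
  i=1: min(5*4^1, 1260) = 20
  i=2: min(5*4^2, 1260) = 80
  i=3: min(5*4^3, 1260) = 320
  i=4: min(5*4^4, 1260) = 1260
  i=5: min(5*4^5, 1260) = 1260
  i=6: min(5*4^6, 1260) = 1260
  i=7: min(5*4^7, 1260) = 1260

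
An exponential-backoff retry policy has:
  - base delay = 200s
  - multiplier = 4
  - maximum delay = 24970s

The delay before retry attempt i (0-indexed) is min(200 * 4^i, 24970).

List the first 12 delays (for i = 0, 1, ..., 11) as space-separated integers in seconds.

Answer: 200 800 3200 12800 24970 24970 24970 24970 24970 24970 24970 24970

Derivation:
Computing each delay:
  i=0: min(200*4^0, 24970) = 200
  i=1: min(200*4^1, 24970) = 800
  i=2: min(200*4^2, 24970) = 3200
  i=3: min(200*4^3, 24970) = 12800
  i=4: min(200*4^4, 24970) = 24970
  i=5: min(200*4^5, 24970) = 24970
  i=6: min(200*4^6, 24970) = 24970
  i=7: min(200*4^7, 24970) = 24970
  i=8: min(200*4^8, 24970) = 24970
  i=9: min(200*4^9, 24970) = 24970
  i=10: min(200*4^10, 24970) = 24970
  i=11: min(200*4^11, 24970) = 24970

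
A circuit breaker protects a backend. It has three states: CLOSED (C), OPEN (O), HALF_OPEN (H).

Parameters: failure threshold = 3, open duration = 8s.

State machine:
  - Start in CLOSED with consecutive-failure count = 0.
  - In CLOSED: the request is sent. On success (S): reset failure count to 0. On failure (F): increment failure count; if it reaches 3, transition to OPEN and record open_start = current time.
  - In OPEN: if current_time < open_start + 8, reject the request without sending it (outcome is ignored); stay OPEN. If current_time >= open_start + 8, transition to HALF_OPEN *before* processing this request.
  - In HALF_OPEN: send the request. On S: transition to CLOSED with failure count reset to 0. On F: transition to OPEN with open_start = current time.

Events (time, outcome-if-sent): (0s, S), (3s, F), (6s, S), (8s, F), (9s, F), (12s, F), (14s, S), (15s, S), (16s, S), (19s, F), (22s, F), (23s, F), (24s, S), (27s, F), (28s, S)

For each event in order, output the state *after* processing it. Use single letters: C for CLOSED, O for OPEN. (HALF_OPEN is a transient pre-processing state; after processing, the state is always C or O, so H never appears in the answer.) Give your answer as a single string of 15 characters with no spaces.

State after each event:
  event#1 t=0s outcome=S: state=CLOSED
  event#2 t=3s outcome=F: state=CLOSED
  event#3 t=6s outcome=S: state=CLOSED
  event#4 t=8s outcome=F: state=CLOSED
  event#5 t=9s outcome=F: state=CLOSED
  event#6 t=12s outcome=F: state=OPEN
  event#7 t=14s outcome=S: state=OPEN
  event#8 t=15s outcome=S: state=OPEN
  event#9 t=16s outcome=S: state=OPEN
  event#10 t=19s outcome=F: state=OPEN
  event#11 t=22s outcome=F: state=OPEN
  event#12 t=23s outcome=F: state=OPEN
  event#13 t=24s outcome=S: state=OPEN
  event#14 t=27s outcome=F: state=OPEN
  event#15 t=28s outcome=S: state=OPEN

Answer: CCCCCOOOOOOOOOO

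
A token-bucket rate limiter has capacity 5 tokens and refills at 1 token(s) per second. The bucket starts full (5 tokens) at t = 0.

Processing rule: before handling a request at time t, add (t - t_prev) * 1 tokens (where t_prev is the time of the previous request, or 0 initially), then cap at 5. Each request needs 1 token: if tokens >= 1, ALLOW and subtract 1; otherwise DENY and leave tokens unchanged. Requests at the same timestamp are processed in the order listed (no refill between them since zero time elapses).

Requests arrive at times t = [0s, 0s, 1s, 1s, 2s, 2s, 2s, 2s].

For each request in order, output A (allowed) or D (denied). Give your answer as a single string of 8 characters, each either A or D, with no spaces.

Simulating step by step:
  req#1 t=0s: ALLOW
  req#2 t=0s: ALLOW
  req#3 t=1s: ALLOW
  req#4 t=1s: ALLOW
  req#5 t=2s: ALLOW
  req#6 t=2s: ALLOW
  req#7 t=2s: ALLOW
  req#8 t=2s: DENY

Answer: AAAAAAAD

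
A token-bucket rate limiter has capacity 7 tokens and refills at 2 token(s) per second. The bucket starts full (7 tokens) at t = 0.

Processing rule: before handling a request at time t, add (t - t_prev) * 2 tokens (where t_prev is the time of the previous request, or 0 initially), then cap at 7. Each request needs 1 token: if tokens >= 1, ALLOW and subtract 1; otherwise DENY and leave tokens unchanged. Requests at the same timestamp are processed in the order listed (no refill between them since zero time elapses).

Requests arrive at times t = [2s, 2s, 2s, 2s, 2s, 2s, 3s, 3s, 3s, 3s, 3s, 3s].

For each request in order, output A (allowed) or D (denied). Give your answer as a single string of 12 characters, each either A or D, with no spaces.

Answer: AAAAAAAAADDD

Derivation:
Simulating step by step:
  req#1 t=2s: ALLOW
  req#2 t=2s: ALLOW
  req#3 t=2s: ALLOW
  req#4 t=2s: ALLOW
  req#5 t=2s: ALLOW
  req#6 t=2s: ALLOW
  req#7 t=3s: ALLOW
  req#8 t=3s: ALLOW
  req#9 t=3s: ALLOW
  req#10 t=3s: DENY
  req#11 t=3s: DENY
  req#12 t=3s: DENY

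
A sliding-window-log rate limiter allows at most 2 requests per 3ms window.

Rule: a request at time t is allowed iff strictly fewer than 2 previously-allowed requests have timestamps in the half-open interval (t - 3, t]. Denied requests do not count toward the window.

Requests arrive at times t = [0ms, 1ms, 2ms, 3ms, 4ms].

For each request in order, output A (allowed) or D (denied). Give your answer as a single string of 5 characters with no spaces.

Tracking allowed requests in the window:
  req#1 t=0ms: ALLOW
  req#2 t=1ms: ALLOW
  req#3 t=2ms: DENY
  req#4 t=3ms: ALLOW
  req#5 t=4ms: ALLOW

Answer: AADAA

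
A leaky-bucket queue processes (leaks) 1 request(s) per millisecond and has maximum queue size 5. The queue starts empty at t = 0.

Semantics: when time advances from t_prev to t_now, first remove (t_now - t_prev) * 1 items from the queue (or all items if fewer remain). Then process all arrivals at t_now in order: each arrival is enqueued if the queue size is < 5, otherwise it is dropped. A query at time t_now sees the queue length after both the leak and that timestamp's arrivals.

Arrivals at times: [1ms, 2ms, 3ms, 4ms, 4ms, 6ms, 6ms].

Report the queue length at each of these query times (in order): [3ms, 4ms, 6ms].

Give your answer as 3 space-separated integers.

Answer: 1 2 2

Derivation:
Queue lengths at query times:
  query t=3ms: backlog = 1
  query t=4ms: backlog = 2
  query t=6ms: backlog = 2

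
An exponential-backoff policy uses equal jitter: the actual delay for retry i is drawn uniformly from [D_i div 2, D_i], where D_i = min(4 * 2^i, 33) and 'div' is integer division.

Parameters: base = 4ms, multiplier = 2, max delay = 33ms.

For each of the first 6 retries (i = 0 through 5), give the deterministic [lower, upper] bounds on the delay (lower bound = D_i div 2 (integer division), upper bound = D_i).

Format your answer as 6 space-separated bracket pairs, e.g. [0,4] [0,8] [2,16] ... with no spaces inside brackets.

Computing bounds per retry:
  i=0: D_i=min(4*2^0,33)=4, bounds=[2,4]
  i=1: D_i=min(4*2^1,33)=8, bounds=[4,8]
  i=2: D_i=min(4*2^2,33)=16, bounds=[8,16]
  i=3: D_i=min(4*2^3,33)=32, bounds=[16,32]
  i=4: D_i=min(4*2^4,33)=33, bounds=[16,33]
  i=5: D_i=min(4*2^5,33)=33, bounds=[16,33]

Answer: [2,4] [4,8] [8,16] [16,32] [16,33] [16,33]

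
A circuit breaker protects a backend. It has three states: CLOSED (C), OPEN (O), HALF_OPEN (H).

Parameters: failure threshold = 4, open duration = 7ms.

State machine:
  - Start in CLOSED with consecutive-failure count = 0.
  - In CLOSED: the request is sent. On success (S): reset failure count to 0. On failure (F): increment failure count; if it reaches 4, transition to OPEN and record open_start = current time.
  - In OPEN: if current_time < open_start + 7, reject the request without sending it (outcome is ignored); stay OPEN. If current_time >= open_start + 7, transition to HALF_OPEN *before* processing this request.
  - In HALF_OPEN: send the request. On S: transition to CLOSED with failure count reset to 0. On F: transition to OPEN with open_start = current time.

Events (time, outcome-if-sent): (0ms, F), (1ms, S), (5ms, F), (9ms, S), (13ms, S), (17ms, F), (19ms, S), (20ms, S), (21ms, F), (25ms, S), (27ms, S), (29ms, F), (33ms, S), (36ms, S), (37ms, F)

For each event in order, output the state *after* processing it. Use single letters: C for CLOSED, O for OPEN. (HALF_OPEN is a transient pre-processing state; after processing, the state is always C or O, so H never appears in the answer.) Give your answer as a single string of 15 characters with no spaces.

State after each event:
  event#1 t=0ms outcome=F: state=CLOSED
  event#2 t=1ms outcome=S: state=CLOSED
  event#3 t=5ms outcome=F: state=CLOSED
  event#4 t=9ms outcome=S: state=CLOSED
  event#5 t=13ms outcome=S: state=CLOSED
  event#6 t=17ms outcome=F: state=CLOSED
  event#7 t=19ms outcome=S: state=CLOSED
  event#8 t=20ms outcome=S: state=CLOSED
  event#9 t=21ms outcome=F: state=CLOSED
  event#10 t=25ms outcome=S: state=CLOSED
  event#11 t=27ms outcome=S: state=CLOSED
  event#12 t=29ms outcome=F: state=CLOSED
  event#13 t=33ms outcome=S: state=CLOSED
  event#14 t=36ms outcome=S: state=CLOSED
  event#15 t=37ms outcome=F: state=CLOSED

Answer: CCCCCCCCCCCCCCC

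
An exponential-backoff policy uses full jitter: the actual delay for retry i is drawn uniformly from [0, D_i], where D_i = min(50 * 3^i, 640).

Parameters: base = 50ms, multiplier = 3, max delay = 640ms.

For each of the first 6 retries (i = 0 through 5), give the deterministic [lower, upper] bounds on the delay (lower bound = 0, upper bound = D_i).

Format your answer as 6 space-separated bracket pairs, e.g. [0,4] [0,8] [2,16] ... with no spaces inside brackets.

Computing bounds per retry:
  i=0: D_i=min(50*3^0,640)=50, bounds=[0,50]
  i=1: D_i=min(50*3^1,640)=150, bounds=[0,150]
  i=2: D_i=min(50*3^2,640)=450, bounds=[0,450]
  i=3: D_i=min(50*3^3,640)=640, bounds=[0,640]
  i=4: D_i=min(50*3^4,640)=640, bounds=[0,640]
  i=5: D_i=min(50*3^5,640)=640, bounds=[0,640]

Answer: [0,50] [0,150] [0,450] [0,640] [0,640] [0,640]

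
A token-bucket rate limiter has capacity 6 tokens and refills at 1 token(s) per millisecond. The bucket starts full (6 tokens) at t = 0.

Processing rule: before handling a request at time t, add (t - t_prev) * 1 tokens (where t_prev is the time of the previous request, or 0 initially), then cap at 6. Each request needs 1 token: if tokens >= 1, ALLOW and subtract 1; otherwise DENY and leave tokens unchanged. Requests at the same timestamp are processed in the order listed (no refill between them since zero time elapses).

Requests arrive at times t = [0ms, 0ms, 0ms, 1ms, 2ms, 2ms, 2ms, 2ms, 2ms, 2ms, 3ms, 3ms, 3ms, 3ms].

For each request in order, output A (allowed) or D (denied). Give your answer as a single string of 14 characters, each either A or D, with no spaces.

Simulating step by step:
  req#1 t=0ms: ALLOW
  req#2 t=0ms: ALLOW
  req#3 t=0ms: ALLOW
  req#4 t=1ms: ALLOW
  req#5 t=2ms: ALLOW
  req#6 t=2ms: ALLOW
  req#7 t=2ms: ALLOW
  req#8 t=2ms: ALLOW
  req#9 t=2ms: DENY
  req#10 t=2ms: DENY
  req#11 t=3ms: ALLOW
  req#12 t=3ms: DENY
  req#13 t=3ms: DENY
  req#14 t=3ms: DENY

Answer: AAAAAAAADDADDD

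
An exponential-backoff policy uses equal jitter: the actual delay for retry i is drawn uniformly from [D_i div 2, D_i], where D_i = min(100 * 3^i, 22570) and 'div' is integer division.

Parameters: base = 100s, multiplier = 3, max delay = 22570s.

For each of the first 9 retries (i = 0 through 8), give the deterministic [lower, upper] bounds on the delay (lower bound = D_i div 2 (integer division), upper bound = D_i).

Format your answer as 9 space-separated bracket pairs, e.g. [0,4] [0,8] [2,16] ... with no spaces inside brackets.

Answer: [50,100] [150,300] [450,900] [1350,2700] [4050,8100] [11285,22570] [11285,22570] [11285,22570] [11285,22570]

Derivation:
Computing bounds per retry:
  i=0: D_i=min(100*3^0,22570)=100, bounds=[50,100]
  i=1: D_i=min(100*3^1,22570)=300, bounds=[150,300]
  i=2: D_i=min(100*3^2,22570)=900, bounds=[450,900]
  i=3: D_i=min(100*3^3,22570)=2700, bounds=[1350,2700]
  i=4: D_i=min(100*3^4,22570)=8100, bounds=[4050,8100]
  i=5: D_i=min(100*3^5,22570)=22570, bounds=[11285,22570]
  i=6: D_i=min(100*3^6,22570)=22570, bounds=[11285,22570]
  i=7: D_i=min(100*3^7,22570)=22570, bounds=[11285,22570]
  i=8: D_i=min(100*3^8,22570)=22570, bounds=[11285,22570]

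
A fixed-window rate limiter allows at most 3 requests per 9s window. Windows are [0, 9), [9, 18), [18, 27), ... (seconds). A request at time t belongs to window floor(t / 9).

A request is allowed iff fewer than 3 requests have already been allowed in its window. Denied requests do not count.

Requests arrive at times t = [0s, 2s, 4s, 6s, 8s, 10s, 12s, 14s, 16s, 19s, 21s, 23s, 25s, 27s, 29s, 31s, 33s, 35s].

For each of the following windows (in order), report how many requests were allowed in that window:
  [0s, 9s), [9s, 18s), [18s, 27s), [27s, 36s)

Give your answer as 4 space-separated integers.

Processing requests:
  req#1 t=0s (window 0): ALLOW
  req#2 t=2s (window 0): ALLOW
  req#3 t=4s (window 0): ALLOW
  req#4 t=6s (window 0): DENY
  req#5 t=8s (window 0): DENY
  req#6 t=10s (window 1): ALLOW
  req#7 t=12s (window 1): ALLOW
  req#8 t=14s (window 1): ALLOW
  req#9 t=16s (window 1): DENY
  req#10 t=19s (window 2): ALLOW
  req#11 t=21s (window 2): ALLOW
  req#12 t=23s (window 2): ALLOW
  req#13 t=25s (window 2): DENY
  req#14 t=27s (window 3): ALLOW
  req#15 t=29s (window 3): ALLOW
  req#16 t=31s (window 3): ALLOW
  req#17 t=33s (window 3): DENY
  req#18 t=35s (window 3): DENY

Allowed counts by window: 3 3 3 3

Answer: 3 3 3 3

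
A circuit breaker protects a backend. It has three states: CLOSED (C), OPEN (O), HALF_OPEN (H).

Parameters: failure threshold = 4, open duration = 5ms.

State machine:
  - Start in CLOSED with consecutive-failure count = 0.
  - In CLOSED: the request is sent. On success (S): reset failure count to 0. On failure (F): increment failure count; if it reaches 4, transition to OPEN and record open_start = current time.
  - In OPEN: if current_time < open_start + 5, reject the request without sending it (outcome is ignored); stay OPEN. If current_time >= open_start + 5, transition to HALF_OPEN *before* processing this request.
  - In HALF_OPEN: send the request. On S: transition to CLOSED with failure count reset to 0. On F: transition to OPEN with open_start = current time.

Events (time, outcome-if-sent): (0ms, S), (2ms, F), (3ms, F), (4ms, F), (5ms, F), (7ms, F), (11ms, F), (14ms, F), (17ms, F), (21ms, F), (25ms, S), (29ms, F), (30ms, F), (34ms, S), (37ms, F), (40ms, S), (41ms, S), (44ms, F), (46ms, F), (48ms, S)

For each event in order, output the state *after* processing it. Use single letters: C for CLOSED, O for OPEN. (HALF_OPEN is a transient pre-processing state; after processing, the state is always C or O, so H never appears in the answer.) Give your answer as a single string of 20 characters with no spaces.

State after each event:
  event#1 t=0ms outcome=S: state=CLOSED
  event#2 t=2ms outcome=F: state=CLOSED
  event#3 t=3ms outcome=F: state=CLOSED
  event#4 t=4ms outcome=F: state=CLOSED
  event#5 t=5ms outcome=F: state=OPEN
  event#6 t=7ms outcome=F: state=OPEN
  event#7 t=11ms outcome=F: state=OPEN
  event#8 t=14ms outcome=F: state=OPEN
  event#9 t=17ms outcome=F: state=OPEN
  event#10 t=21ms outcome=F: state=OPEN
  event#11 t=25ms outcome=S: state=CLOSED
  event#12 t=29ms outcome=F: state=CLOSED
  event#13 t=30ms outcome=F: state=CLOSED
  event#14 t=34ms outcome=S: state=CLOSED
  event#15 t=37ms outcome=F: state=CLOSED
  event#16 t=40ms outcome=S: state=CLOSED
  event#17 t=41ms outcome=S: state=CLOSED
  event#18 t=44ms outcome=F: state=CLOSED
  event#19 t=46ms outcome=F: state=CLOSED
  event#20 t=48ms outcome=S: state=CLOSED

Answer: CCCCOOOOOOCCCCCCCCCC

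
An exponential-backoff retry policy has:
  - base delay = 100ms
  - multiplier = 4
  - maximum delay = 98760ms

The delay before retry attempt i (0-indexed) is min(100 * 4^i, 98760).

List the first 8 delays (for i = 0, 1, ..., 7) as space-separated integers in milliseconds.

Answer: 100 400 1600 6400 25600 98760 98760 98760

Derivation:
Computing each delay:
  i=0: min(100*4^0, 98760) = 100
  i=1: min(100*4^1, 98760) = 400
  i=2: min(100*4^2, 98760) = 1600
  i=3: min(100*4^3, 98760) = 6400
  i=4: min(100*4^4, 98760) = 25600
  i=5: min(100*4^5, 98760) = 98760
  i=6: min(100*4^6, 98760) = 98760
  i=7: min(100*4^7, 98760) = 98760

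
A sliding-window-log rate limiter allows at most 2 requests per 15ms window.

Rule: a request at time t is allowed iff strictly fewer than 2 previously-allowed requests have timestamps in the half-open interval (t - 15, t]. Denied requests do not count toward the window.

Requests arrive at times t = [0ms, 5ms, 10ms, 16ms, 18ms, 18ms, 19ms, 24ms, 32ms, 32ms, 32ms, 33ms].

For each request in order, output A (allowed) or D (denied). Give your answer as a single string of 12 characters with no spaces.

Answer: AADADDDAADDD

Derivation:
Tracking allowed requests in the window:
  req#1 t=0ms: ALLOW
  req#2 t=5ms: ALLOW
  req#3 t=10ms: DENY
  req#4 t=16ms: ALLOW
  req#5 t=18ms: DENY
  req#6 t=18ms: DENY
  req#7 t=19ms: DENY
  req#8 t=24ms: ALLOW
  req#9 t=32ms: ALLOW
  req#10 t=32ms: DENY
  req#11 t=32ms: DENY
  req#12 t=33ms: DENY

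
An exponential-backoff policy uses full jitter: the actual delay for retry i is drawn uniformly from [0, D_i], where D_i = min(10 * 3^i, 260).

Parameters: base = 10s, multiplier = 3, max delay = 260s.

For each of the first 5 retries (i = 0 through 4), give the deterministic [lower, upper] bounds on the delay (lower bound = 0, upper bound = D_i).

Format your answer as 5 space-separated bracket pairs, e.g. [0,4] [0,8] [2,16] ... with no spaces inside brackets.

Computing bounds per retry:
  i=0: D_i=min(10*3^0,260)=10, bounds=[0,10]
  i=1: D_i=min(10*3^1,260)=30, bounds=[0,30]
  i=2: D_i=min(10*3^2,260)=90, bounds=[0,90]
  i=3: D_i=min(10*3^3,260)=260, bounds=[0,260]
  i=4: D_i=min(10*3^4,260)=260, bounds=[0,260]

Answer: [0,10] [0,30] [0,90] [0,260] [0,260]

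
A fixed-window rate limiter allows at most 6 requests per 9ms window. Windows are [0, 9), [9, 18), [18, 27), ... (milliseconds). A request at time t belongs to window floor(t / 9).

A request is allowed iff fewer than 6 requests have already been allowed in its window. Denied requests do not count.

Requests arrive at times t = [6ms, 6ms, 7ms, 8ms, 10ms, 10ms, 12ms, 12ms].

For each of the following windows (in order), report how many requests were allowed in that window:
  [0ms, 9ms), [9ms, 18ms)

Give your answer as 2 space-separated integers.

Processing requests:
  req#1 t=6ms (window 0): ALLOW
  req#2 t=6ms (window 0): ALLOW
  req#3 t=7ms (window 0): ALLOW
  req#4 t=8ms (window 0): ALLOW
  req#5 t=10ms (window 1): ALLOW
  req#6 t=10ms (window 1): ALLOW
  req#7 t=12ms (window 1): ALLOW
  req#8 t=12ms (window 1): ALLOW

Allowed counts by window: 4 4

Answer: 4 4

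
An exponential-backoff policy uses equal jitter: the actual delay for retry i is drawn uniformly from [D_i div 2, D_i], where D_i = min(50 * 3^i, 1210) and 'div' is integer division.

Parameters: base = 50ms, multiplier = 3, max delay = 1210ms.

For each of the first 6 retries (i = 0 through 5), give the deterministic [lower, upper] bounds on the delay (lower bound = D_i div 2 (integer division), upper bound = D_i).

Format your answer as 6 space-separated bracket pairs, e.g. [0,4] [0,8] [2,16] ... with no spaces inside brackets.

Computing bounds per retry:
  i=0: D_i=min(50*3^0,1210)=50, bounds=[25,50]
  i=1: D_i=min(50*3^1,1210)=150, bounds=[75,150]
  i=2: D_i=min(50*3^2,1210)=450, bounds=[225,450]
  i=3: D_i=min(50*3^3,1210)=1210, bounds=[605,1210]
  i=4: D_i=min(50*3^4,1210)=1210, bounds=[605,1210]
  i=5: D_i=min(50*3^5,1210)=1210, bounds=[605,1210]

Answer: [25,50] [75,150] [225,450] [605,1210] [605,1210] [605,1210]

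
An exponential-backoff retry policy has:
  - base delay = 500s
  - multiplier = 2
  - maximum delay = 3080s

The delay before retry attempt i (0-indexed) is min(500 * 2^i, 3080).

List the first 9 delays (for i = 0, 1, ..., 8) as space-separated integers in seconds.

Computing each delay:
  i=0: min(500*2^0, 3080) = 500
  i=1: min(500*2^1, 3080) = 1000
  i=2: min(500*2^2, 3080) = 2000
  i=3: min(500*2^3, 3080) = 3080
  i=4: min(500*2^4, 3080) = 3080
  i=5: min(500*2^5, 3080) = 3080
  i=6: min(500*2^6, 3080) = 3080
  i=7: min(500*2^7, 3080) = 3080
  i=8: min(500*2^8, 3080) = 3080

Answer: 500 1000 2000 3080 3080 3080 3080 3080 3080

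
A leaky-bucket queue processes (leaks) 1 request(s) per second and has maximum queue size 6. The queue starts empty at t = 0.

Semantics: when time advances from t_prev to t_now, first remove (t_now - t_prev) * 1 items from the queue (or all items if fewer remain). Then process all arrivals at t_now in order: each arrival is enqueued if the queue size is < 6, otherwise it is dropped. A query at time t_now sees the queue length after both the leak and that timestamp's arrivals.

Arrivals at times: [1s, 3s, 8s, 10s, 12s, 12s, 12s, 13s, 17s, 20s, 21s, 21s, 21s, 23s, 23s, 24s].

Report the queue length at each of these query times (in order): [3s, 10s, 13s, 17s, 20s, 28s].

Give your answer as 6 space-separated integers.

Queue lengths at query times:
  query t=3s: backlog = 1
  query t=10s: backlog = 1
  query t=13s: backlog = 3
  query t=17s: backlog = 1
  query t=20s: backlog = 1
  query t=28s: backlog = 0

Answer: 1 1 3 1 1 0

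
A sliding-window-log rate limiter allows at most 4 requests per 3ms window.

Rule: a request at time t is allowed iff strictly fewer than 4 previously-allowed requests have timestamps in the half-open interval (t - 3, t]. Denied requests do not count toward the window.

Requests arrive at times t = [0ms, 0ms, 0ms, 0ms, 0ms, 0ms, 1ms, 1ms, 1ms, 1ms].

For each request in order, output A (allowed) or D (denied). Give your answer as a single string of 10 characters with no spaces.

Answer: AAAADDDDDD

Derivation:
Tracking allowed requests in the window:
  req#1 t=0ms: ALLOW
  req#2 t=0ms: ALLOW
  req#3 t=0ms: ALLOW
  req#4 t=0ms: ALLOW
  req#5 t=0ms: DENY
  req#6 t=0ms: DENY
  req#7 t=1ms: DENY
  req#8 t=1ms: DENY
  req#9 t=1ms: DENY
  req#10 t=1ms: DENY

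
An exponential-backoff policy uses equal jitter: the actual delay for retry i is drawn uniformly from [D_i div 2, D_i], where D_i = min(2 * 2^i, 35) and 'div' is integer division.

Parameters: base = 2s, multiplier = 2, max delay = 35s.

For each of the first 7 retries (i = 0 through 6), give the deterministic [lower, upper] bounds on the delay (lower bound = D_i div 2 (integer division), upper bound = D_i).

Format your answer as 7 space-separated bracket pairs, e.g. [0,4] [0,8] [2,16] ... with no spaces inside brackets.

Computing bounds per retry:
  i=0: D_i=min(2*2^0,35)=2, bounds=[1,2]
  i=1: D_i=min(2*2^1,35)=4, bounds=[2,4]
  i=2: D_i=min(2*2^2,35)=8, bounds=[4,8]
  i=3: D_i=min(2*2^3,35)=16, bounds=[8,16]
  i=4: D_i=min(2*2^4,35)=32, bounds=[16,32]
  i=5: D_i=min(2*2^5,35)=35, bounds=[17,35]
  i=6: D_i=min(2*2^6,35)=35, bounds=[17,35]

Answer: [1,2] [2,4] [4,8] [8,16] [16,32] [17,35] [17,35]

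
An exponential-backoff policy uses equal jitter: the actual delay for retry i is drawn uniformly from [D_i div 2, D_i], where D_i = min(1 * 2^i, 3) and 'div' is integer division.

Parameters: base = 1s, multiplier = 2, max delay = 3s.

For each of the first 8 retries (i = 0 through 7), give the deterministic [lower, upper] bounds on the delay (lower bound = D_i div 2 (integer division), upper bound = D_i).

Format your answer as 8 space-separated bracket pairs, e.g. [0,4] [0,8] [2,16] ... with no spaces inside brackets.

Computing bounds per retry:
  i=0: D_i=min(1*2^0,3)=1, bounds=[0,1]
  i=1: D_i=min(1*2^1,3)=2, bounds=[1,2]
  i=2: D_i=min(1*2^2,3)=3, bounds=[1,3]
  i=3: D_i=min(1*2^3,3)=3, bounds=[1,3]
  i=4: D_i=min(1*2^4,3)=3, bounds=[1,3]
  i=5: D_i=min(1*2^5,3)=3, bounds=[1,3]
  i=6: D_i=min(1*2^6,3)=3, bounds=[1,3]
  i=7: D_i=min(1*2^7,3)=3, bounds=[1,3]

Answer: [0,1] [1,2] [1,3] [1,3] [1,3] [1,3] [1,3] [1,3]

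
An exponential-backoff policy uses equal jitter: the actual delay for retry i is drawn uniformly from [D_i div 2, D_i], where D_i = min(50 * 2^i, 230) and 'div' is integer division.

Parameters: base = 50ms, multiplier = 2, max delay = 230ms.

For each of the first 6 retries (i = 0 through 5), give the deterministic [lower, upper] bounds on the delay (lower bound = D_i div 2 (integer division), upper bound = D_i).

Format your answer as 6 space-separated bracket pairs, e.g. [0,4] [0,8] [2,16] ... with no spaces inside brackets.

Computing bounds per retry:
  i=0: D_i=min(50*2^0,230)=50, bounds=[25,50]
  i=1: D_i=min(50*2^1,230)=100, bounds=[50,100]
  i=2: D_i=min(50*2^2,230)=200, bounds=[100,200]
  i=3: D_i=min(50*2^3,230)=230, bounds=[115,230]
  i=4: D_i=min(50*2^4,230)=230, bounds=[115,230]
  i=5: D_i=min(50*2^5,230)=230, bounds=[115,230]

Answer: [25,50] [50,100] [100,200] [115,230] [115,230] [115,230]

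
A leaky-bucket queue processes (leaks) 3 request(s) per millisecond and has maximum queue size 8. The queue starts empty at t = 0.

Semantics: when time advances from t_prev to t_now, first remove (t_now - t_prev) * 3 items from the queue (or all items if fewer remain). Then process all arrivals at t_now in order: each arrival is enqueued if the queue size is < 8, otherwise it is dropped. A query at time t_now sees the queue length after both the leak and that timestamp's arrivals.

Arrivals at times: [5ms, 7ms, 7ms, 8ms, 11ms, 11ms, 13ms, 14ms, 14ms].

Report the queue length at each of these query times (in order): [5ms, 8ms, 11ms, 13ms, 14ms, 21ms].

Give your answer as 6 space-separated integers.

Queue lengths at query times:
  query t=5ms: backlog = 1
  query t=8ms: backlog = 1
  query t=11ms: backlog = 2
  query t=13ms: backlog = 1
  query t=14ms: backlog = 2
  query t=21ms: backlog = 0

Answer: 1 1 2 1 2 0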